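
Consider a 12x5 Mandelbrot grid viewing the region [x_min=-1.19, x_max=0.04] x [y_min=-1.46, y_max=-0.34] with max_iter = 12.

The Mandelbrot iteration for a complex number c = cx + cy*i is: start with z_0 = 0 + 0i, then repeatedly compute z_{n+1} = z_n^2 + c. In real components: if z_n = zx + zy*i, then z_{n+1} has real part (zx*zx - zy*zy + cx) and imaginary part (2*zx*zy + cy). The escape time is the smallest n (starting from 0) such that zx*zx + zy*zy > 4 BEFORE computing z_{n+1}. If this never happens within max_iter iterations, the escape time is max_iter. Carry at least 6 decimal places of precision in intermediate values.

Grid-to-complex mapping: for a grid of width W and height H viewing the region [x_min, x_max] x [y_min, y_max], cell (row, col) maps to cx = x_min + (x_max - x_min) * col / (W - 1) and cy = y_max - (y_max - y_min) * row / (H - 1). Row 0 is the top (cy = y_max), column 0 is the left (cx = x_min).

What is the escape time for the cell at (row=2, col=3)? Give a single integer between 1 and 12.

z_0 = 0 + 0i, c = -0.8545 + -0.9000i
Iter 1: z = -0.8545 + -0.9000i, |z|^2 = 1.5402
Iter 2: z = -0.9343 + 0.6382i, |z|^2 = 1.2802
Iter 3: z = -0.3889 + -2.0925i, |z|^2 = 4.5298
Escaped at iteration 3

Answer: 3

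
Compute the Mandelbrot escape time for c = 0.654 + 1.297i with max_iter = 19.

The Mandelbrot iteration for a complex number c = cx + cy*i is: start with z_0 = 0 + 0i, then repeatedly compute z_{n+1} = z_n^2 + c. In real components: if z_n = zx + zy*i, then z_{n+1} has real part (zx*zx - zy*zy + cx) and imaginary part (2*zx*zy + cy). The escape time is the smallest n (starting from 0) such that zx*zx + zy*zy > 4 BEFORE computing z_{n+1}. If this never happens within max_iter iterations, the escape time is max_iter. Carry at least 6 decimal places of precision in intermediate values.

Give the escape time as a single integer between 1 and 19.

z_0 = 0 + 0i, c = 0.6540 + 1.2970i
Iter 1: z = 0.6540 + 1.2970i, |z|^2 = 2.1099
Iter 2: z = -0.6005 + 2.9935i, |z|^2 = 9.3215
Escaped at iteration 2

Answer: 2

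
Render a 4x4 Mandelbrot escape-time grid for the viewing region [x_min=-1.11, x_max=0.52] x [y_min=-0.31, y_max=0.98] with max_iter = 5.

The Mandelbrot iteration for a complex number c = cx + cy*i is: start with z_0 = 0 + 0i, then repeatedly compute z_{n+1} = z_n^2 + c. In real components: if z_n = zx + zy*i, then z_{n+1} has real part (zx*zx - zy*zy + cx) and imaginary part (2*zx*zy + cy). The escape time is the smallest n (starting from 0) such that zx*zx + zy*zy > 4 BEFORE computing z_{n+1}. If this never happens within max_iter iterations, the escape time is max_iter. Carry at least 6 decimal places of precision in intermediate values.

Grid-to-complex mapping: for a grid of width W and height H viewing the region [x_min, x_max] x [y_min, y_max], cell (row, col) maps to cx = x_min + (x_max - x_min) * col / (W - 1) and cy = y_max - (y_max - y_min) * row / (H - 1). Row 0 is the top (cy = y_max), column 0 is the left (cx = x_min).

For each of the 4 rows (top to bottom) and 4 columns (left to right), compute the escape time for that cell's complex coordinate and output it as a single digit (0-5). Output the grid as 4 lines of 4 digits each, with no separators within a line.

(row=0, col=0): c = -1.1100 + 0.9800i → escape time 3
(row=0, col=1): c = -0.5667 + 0.9800i → escape time 4
(row=0, col=2): c = -0.0233 + 0.9800i → escape time 5
(row=0, col=3): c = 0.5200 + 0.9800i → escape time 2
(row=1, col=0): c = -1.1100 + 0.5500i → escape time 5
(row=1, col=1): c = -0.5667 + 0.5500i → escape time 5
(row=1, col=2): c = -0.0233 + 0.5500i → escape time 5
(row=1, col=3): c = 0.5200 + 0.5500i → escape time 4
(row=2, col=0): c = -1.1100 + 0.1200i → escape time 5
(row=2, col=1): c = -0.5667 + 0.1200i → escape time 5
(row=2, col=2): c = -0.0233 + 0.1200i → escape time 5
(row=2, col=3): c = 0.5200 + 0.1200i → escape time 5
(row=3, col=0): c = -1.1100 + -0.3100i → escape time 5
(row=3, col=1): c = -0.5667 + -0.3100i → escape time 5
(row=3, col=2): c = -0.0233 + -0.3100i → escape time 5
(row=3, col=3): c = 0.5200 + -0.3100i → escape time 5

Answer: 3452
5554
5555
5555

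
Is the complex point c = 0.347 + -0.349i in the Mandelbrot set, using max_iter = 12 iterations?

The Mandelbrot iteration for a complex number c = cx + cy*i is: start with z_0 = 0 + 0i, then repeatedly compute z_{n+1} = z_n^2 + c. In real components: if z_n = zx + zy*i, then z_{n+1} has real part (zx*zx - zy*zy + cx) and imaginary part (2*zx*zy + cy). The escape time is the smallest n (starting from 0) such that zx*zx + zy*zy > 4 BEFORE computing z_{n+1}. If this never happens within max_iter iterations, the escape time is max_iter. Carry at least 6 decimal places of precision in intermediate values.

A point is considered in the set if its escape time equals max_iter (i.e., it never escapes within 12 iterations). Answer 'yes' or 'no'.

z_0 = 0 + 0i, c = 0.3470 + -0.3490i
Iter 1: z = 0.3470 + -0.3490i, |z|^2 = 0.2422
Iter 2: z = 0.3456 + -0.5912i, |z|^2 = 0.4690
Iter 3: z = 0.1169 + -0.7577i, |z|^2 = 0.5877
Iter 4: z = -0.2134 + -0.5262i, |z|^2 = 0.3224
Iter 5: z = 0.1157 + -0.1245i, |z|^2 = 0.0289
Iter 6: z = 0.3449 + -0.3778i, |z|^2 = 0.2617
Iter 7: z = 0.3232 + -0.6096i, |z|^2 = 0.4761
Iter 8: z = 0.0799 + -0.7431i, |z|^2 = 0.5585
Iter 9: z = -0.1988 + -0.4677i, |z|^2 = 0.2582
Iter 10: z = 0.1678 + -0.1631i, |z|^2 = 0.0547
Iter 11: z = 0.3486 + -0.4037i, |z|^2 = 0.2845
Did not escape in 12 iterations → in set

Answer: yes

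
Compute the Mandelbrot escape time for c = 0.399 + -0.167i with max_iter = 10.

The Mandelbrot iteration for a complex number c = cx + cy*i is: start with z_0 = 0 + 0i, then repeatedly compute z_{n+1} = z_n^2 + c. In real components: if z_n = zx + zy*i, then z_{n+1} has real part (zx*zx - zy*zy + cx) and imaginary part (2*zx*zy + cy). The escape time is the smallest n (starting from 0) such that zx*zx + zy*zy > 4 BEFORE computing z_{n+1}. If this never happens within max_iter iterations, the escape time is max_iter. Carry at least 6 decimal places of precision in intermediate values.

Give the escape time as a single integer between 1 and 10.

Answer: 10

Derivation:
z_0 = 0 + 0i, c = 0.3990 + -0.1670i
Iter 1: z = 0.3990 + -0.1670i, |z|^2 = 0.1871
Iter 2: z = 0.5303 + -0.3003i, |z|^2 = 0.3714
Iter 3: z = 0.5901 + -0.4855i, |z|^2 = 0.5839
Iter 4: z = 0.5115 + -0.7399i, |z|^2 = 0.8091
Iter 5: z = 0.1131 + -0.9239i, |z|^2 = 0.8665
Iter 6: z = -0.4419 + -0.3761i, |z|^2 = 0.3367
Iter 7: z = 0.4528 + 0.1654i, |z|^2 = 0.2324
Iter 8: z = 0.5767 + -0.0172i, |z|^2 = 0.3329
Iter 9: z = 0.7313 + -0.1869i, |z|^2 = 0.5697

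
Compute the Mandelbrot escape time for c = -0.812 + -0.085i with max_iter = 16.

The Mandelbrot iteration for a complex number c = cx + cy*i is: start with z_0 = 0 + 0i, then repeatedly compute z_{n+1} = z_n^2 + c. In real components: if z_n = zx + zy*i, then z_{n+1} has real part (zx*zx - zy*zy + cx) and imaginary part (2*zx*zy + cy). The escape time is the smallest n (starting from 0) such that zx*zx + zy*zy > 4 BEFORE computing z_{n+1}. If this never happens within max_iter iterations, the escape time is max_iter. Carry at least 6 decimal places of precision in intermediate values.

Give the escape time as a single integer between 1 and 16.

z_0 = 0 + 0i, c = -0.8120 + -0.0850i
Iter 1: z = -0.8120 + -0.0850i, |z|^2 = 0.6666
Iter 2: z = -0.1599 + 0.0530i, |z|^2 = 0.0284
Iter 3: z = -0.7893 + -0.1020i, |z|^2 = 0.6333
Iter 4: z = -0.1995 + 0.0759i, |z|^2 = 0.0456
Iter 5: z = -0.7780 + -0.1153i, |z|^2 = 0.6185
Iter 6: z = -0.2200 + 0.0944i, |z|^2 = 0.0573
Iter 7: z = -0.7725 + -0.1265i, |z|^2 = 0.6128
Iter 8: z = -0.2313 + 0.1105i, |z|^2 = 0.0657
Iter 9: z = -0.7707 + -0.1361i, |z|^2 = 0.6125
Iter 10: z = -0.2365 + 0.1248i, |z|^2 = 0.0715
Iter 11: z = -0.7716 + -0.1440i, |z|^2 = 0.6162
Iter 12: z = -0.2373 + 0.1373i, |z|^2 = 0.0752
Iter 13: z = -0.7745 + -0.1502i, |z|^2 = 0.6224
Iter 14: z = -0.2347 + 0.1476i, |z|^2 = 0.0769
Iter 15: z = -0.7787 + -0.1543i, |z|^2 = 0.6302

Answer: 16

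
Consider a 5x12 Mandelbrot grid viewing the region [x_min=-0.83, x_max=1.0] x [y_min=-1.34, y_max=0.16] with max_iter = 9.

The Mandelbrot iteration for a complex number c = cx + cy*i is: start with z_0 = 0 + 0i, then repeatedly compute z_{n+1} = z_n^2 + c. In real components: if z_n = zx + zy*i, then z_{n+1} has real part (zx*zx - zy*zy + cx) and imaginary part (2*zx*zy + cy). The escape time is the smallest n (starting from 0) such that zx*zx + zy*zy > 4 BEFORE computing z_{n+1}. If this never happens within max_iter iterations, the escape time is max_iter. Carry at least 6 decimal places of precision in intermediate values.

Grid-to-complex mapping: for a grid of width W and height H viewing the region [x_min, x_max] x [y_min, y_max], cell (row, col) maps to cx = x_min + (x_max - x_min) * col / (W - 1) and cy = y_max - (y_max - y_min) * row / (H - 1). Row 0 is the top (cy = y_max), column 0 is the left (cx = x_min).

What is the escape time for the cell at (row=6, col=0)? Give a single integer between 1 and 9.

z_0 = 0 + 0i, c = -0.8300 + -0.6582i
Iter 1: z = -0.8300 + -0.6582i, |z|^2 = 1.1221
Iter 2: z = -0.5743 + 0.4344i, |z|^2 = 0.5185
Iter 3: z = -0.6889 + -1.1571i, |z|^2 = 1.8135
Iter 4: z = -1.6944 + 0.9361i, |z|^2 = 3.7473
Iter 5: z = 1.1648 + -3.8304i, |z|^2 = 16.0284
Escaped at iteration 5

Answer: 5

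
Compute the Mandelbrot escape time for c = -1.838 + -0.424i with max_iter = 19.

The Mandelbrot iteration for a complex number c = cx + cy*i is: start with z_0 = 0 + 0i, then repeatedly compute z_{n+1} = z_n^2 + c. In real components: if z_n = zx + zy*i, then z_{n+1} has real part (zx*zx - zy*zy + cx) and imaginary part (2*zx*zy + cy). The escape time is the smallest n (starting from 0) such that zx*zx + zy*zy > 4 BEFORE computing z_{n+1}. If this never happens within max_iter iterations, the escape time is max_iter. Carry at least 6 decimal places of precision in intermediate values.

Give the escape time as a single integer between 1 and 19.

z_0 = 0 + 0i, c = -1.8380 + -0.4240i
Iter 1: z = -1.8380 + -0.4240i, |z|^2 = 3.5580
Iter 2: z = 1.3605 + 1.1346i, |z|^2 = 3.1382
Iter 3: z = -1.2745 + 2.6632i, |z|^2 = 8.7172
Escaped at iteration 3

Answer: 3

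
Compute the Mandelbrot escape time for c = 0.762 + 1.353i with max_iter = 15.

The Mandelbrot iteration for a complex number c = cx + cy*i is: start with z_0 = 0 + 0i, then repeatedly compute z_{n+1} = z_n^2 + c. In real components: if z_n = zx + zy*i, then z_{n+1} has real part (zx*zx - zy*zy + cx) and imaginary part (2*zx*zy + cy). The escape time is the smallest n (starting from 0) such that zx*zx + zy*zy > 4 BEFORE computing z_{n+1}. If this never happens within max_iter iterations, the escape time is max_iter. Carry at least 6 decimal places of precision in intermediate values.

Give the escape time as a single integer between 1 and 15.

Answer: 2

Derivation:
z_0 = 0 + 0i, c = 0.7620 + 1.3530i
Iter 1: z = 0.7620 + 1.3530i, |z|^2 = 2.4113
Iter 2: z = -0.4880 + 3.4150i, |z|^2 = 11.9001
Escaped at iteration 2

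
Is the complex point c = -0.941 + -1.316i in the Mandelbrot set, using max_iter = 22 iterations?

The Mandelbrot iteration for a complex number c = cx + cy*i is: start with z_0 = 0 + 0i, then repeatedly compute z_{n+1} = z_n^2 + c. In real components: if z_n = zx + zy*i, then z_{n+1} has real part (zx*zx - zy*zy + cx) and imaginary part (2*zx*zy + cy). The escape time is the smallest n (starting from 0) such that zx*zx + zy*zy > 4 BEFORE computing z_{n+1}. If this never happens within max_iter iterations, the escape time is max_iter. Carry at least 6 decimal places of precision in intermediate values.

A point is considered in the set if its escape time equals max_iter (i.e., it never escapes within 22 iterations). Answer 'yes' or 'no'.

z_0 = 0 + 0i, c = -0.9410 + -1.3160i
Iter 1: z = -0.9410 + -1.3160i, |z|^2 = 2.6173
Iter 2: z = -1.7874 + 1.1607i, |z|^2 = 4.5420
Escaped at iteration 2

Answer: no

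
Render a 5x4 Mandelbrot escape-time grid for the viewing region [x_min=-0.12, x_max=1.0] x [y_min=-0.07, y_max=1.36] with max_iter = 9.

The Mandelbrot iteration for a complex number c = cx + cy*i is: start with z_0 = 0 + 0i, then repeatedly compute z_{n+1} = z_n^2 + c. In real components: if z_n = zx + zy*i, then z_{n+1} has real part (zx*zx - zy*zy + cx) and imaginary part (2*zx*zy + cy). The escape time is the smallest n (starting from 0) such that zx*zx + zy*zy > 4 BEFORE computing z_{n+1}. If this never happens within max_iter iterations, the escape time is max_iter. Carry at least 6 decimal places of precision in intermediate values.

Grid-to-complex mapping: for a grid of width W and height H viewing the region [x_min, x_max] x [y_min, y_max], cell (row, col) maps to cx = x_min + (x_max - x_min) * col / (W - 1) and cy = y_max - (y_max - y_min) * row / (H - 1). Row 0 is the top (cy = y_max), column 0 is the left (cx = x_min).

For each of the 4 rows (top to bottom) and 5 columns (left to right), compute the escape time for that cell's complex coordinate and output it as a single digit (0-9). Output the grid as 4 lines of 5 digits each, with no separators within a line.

(row=0, col=0): c = -0.1200 + 1.3600i → escape time 2
(row=0, col=1): c = 0.1600 + 1.3600i → escape time 2
(row=0, col=2): c = 0.4400 + 1.3600i → escape time 2
(row=0, col=3): c = 0.7200 + 1.3600i → escape time 2
(row=0, col=4): c = 1.0000 + 1.3600i → escape time 2
(row=1, col=0): c = -0.1200 + 0.8833i → escape time 9
(row=1, col=1): c = 0.1600 + 0.8833i → escape time 5
(row=1, col=2): c = 0.4400 + 0.8833i → escape time 3
(row=1, col=3): c = 0.7200 + 0.8833i → escape time 2
(row=1, col=4): c = 1.0000 + 0.8833i → escape time 2
(row=2, col=0): c = -0.1200 + 0.4067i → escape time 9
(row=2, col=1): c = 0.1600 + 0.4067i → escape time 9
(row=2, col=2): c = 0.4400 + 0.4067i → escape time 9
(row=2, col=3): c = 0.7200 + 0.4067i → escape time 3
(row=2, col=4): c = 1.0000 + 0.4067i → escape time 2
(row=3, col=0): c = -0.1200 + -0.0700i → escape time 9
(row=3, col=1): c = 0.1600 + -0.0700i → escape time 9
(row=3, col=2): c = 0.4400 + -0.0700i → escape time 6
(row=3, col=3): c = 0.7200 + -0.0700i → escape time 3
(row=3, col=4): c = 1.0000 + -0.0700i → escape time 2

Answer: 22222
95322
99932
99632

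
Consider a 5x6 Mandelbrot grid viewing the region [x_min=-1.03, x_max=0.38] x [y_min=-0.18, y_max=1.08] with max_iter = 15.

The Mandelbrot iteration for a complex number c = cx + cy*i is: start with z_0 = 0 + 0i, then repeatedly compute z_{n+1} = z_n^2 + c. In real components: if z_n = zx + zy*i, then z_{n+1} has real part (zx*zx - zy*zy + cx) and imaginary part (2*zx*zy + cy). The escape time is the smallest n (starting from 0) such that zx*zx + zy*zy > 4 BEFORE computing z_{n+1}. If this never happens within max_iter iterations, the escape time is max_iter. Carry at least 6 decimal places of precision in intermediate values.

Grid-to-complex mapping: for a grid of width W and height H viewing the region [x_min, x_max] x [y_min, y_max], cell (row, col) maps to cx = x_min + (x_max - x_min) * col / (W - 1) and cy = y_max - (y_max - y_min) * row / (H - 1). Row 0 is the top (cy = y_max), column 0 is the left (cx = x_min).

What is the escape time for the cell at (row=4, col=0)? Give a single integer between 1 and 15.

z_0 = 0 + 0i, c = -1.0300 + 0.0720i
Iter 1: z = -1.0300 + 0.0720i, |z|^2 = 1.0661
Iter 2: z = 0.0257 + -0.0763i, |z|^2 = 0.0065
Iter 3: z = -1.0352 + 0.0681i, |z|^2 = 1.0762
Iter 4: z = 0.0369 + -0.0689i, |z|^2 = 0.0061
Iter 5: z = -1.0334 + 0.0669i, |z|^2 = 1.0724
Iter 6: z = 0.0334 + -0.0663i, |z|^2 = 0.0055
Iter 7: z = -1.0333 + 0.0676i, |z|^2 = 1.0722
Iter 8: z = 0.0331 + -0.0676i, |z|^2 = 0.0057
Iter 9: z = -1.0335 + 0.0675i, |z|^2 = 1.0726
Iter 10: z = 0.0335 + -0.0676i, |z|^2 = 0.0057
Iter 11: z = -1.0334 + 0.0675i, |z|^2 = 1.0726
Iter 12: z = 0.0334 + -0.0675i, |z|^2 = 0.0057
Iter 13: z = -1.0334 + 0.0675i, |z|^2 = 1.0725
Iter 14: z = 0.0334 + -0.0675i, |z|^2 = 0.0057

Answer: 15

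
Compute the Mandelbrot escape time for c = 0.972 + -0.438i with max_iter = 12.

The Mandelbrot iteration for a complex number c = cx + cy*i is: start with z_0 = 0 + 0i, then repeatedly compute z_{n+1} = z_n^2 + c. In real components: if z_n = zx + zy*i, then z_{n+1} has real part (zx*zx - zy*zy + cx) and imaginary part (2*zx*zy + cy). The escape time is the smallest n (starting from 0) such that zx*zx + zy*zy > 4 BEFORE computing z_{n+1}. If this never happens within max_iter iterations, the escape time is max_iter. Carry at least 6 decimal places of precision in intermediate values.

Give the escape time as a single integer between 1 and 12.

Answer: 2

Derivation:
z_0 = 0 + 0i, c = 0.9720 + -0.4380i
Iter 1: z = 0.9720 + -0.4380i, |z|^2 = 1.1366
Iter 2: z = 1.7249 + -1.2895i, |z|^2 = 4.6382
Escaped at iteration 2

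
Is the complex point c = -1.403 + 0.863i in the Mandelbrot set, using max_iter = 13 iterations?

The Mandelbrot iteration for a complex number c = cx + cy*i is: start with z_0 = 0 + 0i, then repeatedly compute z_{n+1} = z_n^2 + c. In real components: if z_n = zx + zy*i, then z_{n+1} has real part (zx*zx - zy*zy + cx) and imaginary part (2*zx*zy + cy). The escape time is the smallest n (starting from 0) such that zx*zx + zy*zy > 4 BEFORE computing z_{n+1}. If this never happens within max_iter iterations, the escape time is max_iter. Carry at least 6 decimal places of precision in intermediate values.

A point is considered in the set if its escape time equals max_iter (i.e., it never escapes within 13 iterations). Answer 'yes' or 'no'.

Answer: no

Derivation:
z_0 = 0 + 0i, c = -1.4030 + 0.8630i
Iter 1: z = -1.4030 + 0.8630i, |z|^2 = 2.7132
Iter 2: z = -0.1794 + -1.5586i, |z|^2 = 2.4613
Iter 3: z = -3.8000 + 1.4221i, |z|^2 = 16.4623
Escaped at iteration 3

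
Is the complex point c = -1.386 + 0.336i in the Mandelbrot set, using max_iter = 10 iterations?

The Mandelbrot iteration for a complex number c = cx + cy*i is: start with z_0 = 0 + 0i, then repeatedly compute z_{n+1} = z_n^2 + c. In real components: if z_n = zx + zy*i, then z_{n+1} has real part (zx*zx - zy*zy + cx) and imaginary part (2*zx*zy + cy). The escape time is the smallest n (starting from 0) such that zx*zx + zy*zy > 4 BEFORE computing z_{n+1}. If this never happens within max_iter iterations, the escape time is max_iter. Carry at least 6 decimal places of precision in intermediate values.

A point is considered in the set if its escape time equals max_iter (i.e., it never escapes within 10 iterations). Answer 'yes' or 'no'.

Answer: no

Derivation:
z_0 = 0 + 0i, c = -1.3860 + 0.3360i
Iter 1: z = -1.3860 + 0.3360i, |z|^2 = 2.0339
Iter 2: z = 0.4221 + -0.5954i, |z|^2 = 0.5327
Iter 3: z = -1.5623 + -0.1666i, |z|^2 = 2.4686
Iter 4: z = 1.0271 + 0.8567i, |z|^2 = 1.7888
Iter 5: z = -1.0650 + 2.0957i, |z|^2 = 5.5262
Escaped at iteration 5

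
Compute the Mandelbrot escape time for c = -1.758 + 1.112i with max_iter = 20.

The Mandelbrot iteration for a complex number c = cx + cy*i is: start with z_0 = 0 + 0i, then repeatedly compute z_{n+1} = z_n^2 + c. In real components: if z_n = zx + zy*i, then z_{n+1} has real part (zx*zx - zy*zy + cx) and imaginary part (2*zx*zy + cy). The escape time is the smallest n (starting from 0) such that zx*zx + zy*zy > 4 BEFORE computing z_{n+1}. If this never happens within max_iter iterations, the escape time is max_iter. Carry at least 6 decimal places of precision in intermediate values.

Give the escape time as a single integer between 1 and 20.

z_0 = 0 + 0i, c = -1.7580 + 1.1120i
Iter 1: z = -1.7580 + 1.1120i, |z|^2 = 4.3271
Escaped at iteration 1

Answer: 1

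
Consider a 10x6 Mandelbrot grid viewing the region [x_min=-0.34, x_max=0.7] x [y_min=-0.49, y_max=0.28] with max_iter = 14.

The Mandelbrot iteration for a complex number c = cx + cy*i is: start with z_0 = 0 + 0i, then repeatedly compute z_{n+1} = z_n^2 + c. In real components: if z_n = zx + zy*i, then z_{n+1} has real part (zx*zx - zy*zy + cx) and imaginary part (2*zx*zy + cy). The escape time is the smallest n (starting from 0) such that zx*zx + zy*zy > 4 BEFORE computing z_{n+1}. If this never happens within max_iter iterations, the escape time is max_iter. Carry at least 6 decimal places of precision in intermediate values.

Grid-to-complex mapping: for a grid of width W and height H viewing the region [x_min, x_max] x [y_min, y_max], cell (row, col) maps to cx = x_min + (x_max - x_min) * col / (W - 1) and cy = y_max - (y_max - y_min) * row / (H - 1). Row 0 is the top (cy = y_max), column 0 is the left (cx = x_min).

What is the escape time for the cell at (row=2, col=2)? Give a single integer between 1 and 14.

z_0 = 0 + 0i, c = -0.1089 + -0.0280i
Iter 1: z = -0.1089 + -0.0280i, |z|^2 = 0.0126
Iter 2: z = -0.0978 + -0.0219i, |z|^2 = 0.0100
Iter 3: z = -0.0998 + -0.0237i, |z|^2 = 0.0105
Iter 4: z = -0.0995 + -0.0233i, |z|^2 = 0.0104
Iter 5: z = -0.0995 + -0.0234i, |z|^2 = 0.0105
Iter 6: z = -0.0995 + -0.0233i, |z|^2 = 0.0105
Iter 7: z = -0.0995 + -0.0234i, |z|^2 = 0.0105
Iter 8: z = -0.0995 + -0.0234i, |z|^2 = 0.0105
Iter 9: z = -0.0995 + -0.0234i, |z|^2 = 0.0105
Iter 10: z = -0.0995 + -0.0234i, |z|^2 = 0.0105
Iter 11: z = -0.0995 + -0.0234i, |z|^2 = 0.0105
Iter 12: z = -0.0995 + -0.0234i, |z|^2 = 0.0105
Iter 13: z = -0.0995 + -0.0234i, |z|^2 = 0.0105

Answer: 14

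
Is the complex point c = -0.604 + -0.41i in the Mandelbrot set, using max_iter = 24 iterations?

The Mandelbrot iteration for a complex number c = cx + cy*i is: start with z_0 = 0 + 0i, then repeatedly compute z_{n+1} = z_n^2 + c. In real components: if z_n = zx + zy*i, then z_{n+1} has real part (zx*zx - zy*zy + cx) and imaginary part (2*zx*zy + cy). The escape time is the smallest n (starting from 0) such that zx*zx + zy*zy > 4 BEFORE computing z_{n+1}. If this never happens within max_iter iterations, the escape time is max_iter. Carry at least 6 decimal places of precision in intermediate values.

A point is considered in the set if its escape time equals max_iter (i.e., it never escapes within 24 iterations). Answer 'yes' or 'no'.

z_0 = 0 + 0i, c = -0.6040 + -0.4100i
Iter 1: z = -0.6040 + -0.4100i, |z|^2 = 0.5329
Iter 2: z = -0.4073 + 0.0853i, |z|^2 = 0.1732
Iter 3: z = -0.4454 + -0.4795i, |z|^2 = 0.4283
Iter 4: z = -0.6355 + 0.0171i, |z|^2 = 0.4042
Iter 5: z = -0.2004 + -0.4317i, |z|^2 = 0.2266
Iter 6: z = -0.7502 + -0.2369i, |z|^2 = 0.6190
Iter 7: z = -0.0973 + -0.0545i, |z|^2 = 0.0124
Iter 8: z = -0.5975 + -0.3994i, |z|^2 = 0.5165
Iter 9: z = -0.4065 + 0.0673i, |z|^2 = 0.1698
Iter 10: z = -0.4433 + -0.4647i, |z|^2 = 0.4124
Iter 11: z = -0.6235 + 0.0020i, |z|^2 = 0.3887
Iter 12: z = -0.2153 + -0.4125i, |z|^2 = 0.2165
Iter 13: z = -0.7278 + -0.2324i, |z|^2 = 0.5837
Iter 14: z = -0.1283 + -0.0717i, |z|^2 = 0.0216
Iter 15: z = -0.5927 + -0.3916i, |z|^2 = 0.5046
Iter 16: z = -0.4061 + 0.0542i, |z|^2 = 0.1678
Iter 17: z = -0.4420 + -0.4540i, |z|^2 = 0.4015
Iter 18: z = -0.6147 + -0.0086i, |z|^2 = 0.3779
Iter 19: z = -0.2262 + -0.3994i, |z|^2 = 0.2107
Iter 20: z = -0.7123 + -0.2293i, |z|^2 = 0.5600
Iter 21: z = -0.1492 + -0.0833i, |z|^2 = 0.0292
Iter 22: z = -0.5887 + -0.3851i, |z|^2 = 0.4949
Iter 23: z = -0.4058 + 0.0435i, |z|^2 = 0.1665
Did not escape in 24 iterations → in set

Answer: yes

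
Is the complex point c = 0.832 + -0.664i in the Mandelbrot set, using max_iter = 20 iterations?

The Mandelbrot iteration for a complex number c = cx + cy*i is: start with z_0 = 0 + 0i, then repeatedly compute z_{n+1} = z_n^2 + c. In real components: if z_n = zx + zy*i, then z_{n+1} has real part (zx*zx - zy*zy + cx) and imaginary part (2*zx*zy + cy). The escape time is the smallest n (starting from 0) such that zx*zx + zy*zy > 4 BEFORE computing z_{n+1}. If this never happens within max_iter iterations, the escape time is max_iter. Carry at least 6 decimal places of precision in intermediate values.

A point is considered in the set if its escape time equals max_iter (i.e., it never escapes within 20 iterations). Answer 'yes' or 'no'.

z_0 = 0 + 0i, c = 0.8320 + -0.6640i
Iter 1: z = 0.8320 + -0.6640i, |z|^2 = 1.1331
Iter 2: z = 1.0833 + -1.7689i, |z|^2 = 4.3026
Escaped at iteration 2

Answer: no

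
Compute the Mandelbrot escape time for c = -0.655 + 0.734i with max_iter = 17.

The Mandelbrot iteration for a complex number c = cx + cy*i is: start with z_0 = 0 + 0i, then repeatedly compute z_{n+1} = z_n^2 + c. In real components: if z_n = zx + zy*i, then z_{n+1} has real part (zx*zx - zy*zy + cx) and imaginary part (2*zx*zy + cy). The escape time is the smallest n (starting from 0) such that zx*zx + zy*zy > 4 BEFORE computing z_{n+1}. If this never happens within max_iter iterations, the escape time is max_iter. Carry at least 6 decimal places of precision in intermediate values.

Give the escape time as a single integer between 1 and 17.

Answer: 5

Derivation:
z_0 = 0 + 0i, c = -0.6550 + 0.7340i
Iter 1: z = -0.6550 + 0.7340i, |z|^2 = 0.9678
Iter 2: z = -0.7647 + -0.2275i, |z|^2 = 0.6366
Iter 3: z = -0.1220 + 1.0820i, |z|^2 = 1.1856
Iter 4: z = -1.8109 + 0.4701i, |z|^2 = 3.5003
Iter 5: z = 2.4033 + -0.9685i, |z|^2 = 6.7139
Escaped at iteration 5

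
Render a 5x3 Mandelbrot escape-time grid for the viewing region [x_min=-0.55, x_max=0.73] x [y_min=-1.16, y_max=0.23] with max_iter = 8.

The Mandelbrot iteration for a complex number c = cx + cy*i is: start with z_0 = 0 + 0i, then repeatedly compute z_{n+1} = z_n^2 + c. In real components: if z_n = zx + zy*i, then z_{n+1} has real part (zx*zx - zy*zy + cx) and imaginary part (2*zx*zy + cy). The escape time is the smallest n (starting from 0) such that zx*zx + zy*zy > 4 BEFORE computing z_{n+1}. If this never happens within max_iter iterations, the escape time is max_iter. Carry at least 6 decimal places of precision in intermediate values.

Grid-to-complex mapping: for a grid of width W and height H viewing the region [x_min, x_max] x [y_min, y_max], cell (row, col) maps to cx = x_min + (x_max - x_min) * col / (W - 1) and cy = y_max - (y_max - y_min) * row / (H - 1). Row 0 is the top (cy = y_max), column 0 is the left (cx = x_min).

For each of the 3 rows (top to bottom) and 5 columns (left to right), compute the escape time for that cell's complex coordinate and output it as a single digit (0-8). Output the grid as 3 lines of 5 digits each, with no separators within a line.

(row=0, col=0): c = -0.5500 + 0.2300i → escape time 8
(row=0, col=1): c = -0.2300 + 0.2300i → escape time 8
(row=0, col=2): c = 0.0900 + 0.2300i → escape time 8
(row=0, col=3): c = 0.4100 + 0.2300i → escape time 8
(row=0, col=4): c = 0.7300 + 0.2300i → escape time 3
(row=1, col=0): c = -0.5500 + -0.4650i → escape time 8
(row=1, col=1): c = -0.2300 + -0.4650i → escape time 8
(row=1, col=2): c = 0.0900 + -0.4650i → escape time 8
(row=1, col=3): c = 0.4100 + -0.4650i → escape time 7
(row=1, col=4): c = 0.7300 + -0.4650i → escape time 3
(row=2, col=0): c = -0.5500 + -1.1600i → escape time 3
(row=2, col=1): c = -0.2300 + -1.1600i → escape time 4
(row=2, col=2): c = 0.0900 + -1.1600i → escape time 3
(row=2, col=3): c = 0.4100 + -1.1600i → escape time 2
(row=2, col=4): c = 0.7300 + -1.1600i → escape time 2

Answer: 88883
88873
34322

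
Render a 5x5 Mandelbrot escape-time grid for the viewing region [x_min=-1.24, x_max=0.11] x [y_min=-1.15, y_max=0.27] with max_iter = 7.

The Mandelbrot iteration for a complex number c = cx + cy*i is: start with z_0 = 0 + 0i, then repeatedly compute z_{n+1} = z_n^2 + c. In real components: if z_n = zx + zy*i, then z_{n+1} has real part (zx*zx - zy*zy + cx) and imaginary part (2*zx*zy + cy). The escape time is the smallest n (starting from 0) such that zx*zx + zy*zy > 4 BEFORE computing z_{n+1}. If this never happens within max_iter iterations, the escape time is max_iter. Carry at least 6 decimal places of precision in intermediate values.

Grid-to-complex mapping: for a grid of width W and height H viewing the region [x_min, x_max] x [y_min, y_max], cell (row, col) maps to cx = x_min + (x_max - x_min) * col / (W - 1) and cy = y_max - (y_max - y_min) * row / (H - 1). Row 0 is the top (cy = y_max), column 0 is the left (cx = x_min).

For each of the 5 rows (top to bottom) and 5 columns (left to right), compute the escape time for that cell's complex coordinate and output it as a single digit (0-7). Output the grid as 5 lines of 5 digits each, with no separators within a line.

Answer: 77777
77777
66777
34576
33343

Derivation:
(row=0, col=0): c = -1.2400 + 0.2700i → escape time 7
(row=0, col=1): c = -0.9025 + 0.2700i → escape time 7
(row=0, col=2): c = -0.5650 + 0.2700i → escape time 7
(row=0, col=3): c = -0.2275 + 0.2700i → escape time 7
(row=0, col=4): c = 0.1100 + 0.2700i → escape time 7
(row=1, col=0): c = -1.2400 + -0.0850i → escape time 7
(row=1, col=1): c = -0.9025 + -0.0850i → escape time 7
(row=1, col=2): c = -0.5650 + -0.0850i → escape time 7
(row=1, col=3): c = -0.2275 + -0.0850i → escape time 7
(row=1, col=4): c = 0.1100 + -0.0850i → escape time 7
(row=2, col=0): c = -1.2400 + -0.4400i → escape time 6
(row=2, col=1): c = -0.9025 + -0.4400i → escape time 6
(row=2, col=2): c = -0.5650 + -0.4400i → escape time 7
(row=2, col=3): c = -0.2275 + -0.4400i → escape time 7
(row=2, col=4): c = 0.1100 + -0.4400i → escape time 7
(row=3, col=0): c = -1.2400 + -0.7950i → escape time 3
(row=3, col=1): c = -0.9025 + -0.7950i → escape time 4
(row=3, col=2): c = -0.5650 + -0.7950i → escape time 5
(row=3, col=3): c = -0.2275 + -0.7950i → escape time 7
(row=3, col=4): c = 0.1100 + -0.7950i → escape time 6
(row=4, col=0): c = -1.2400 + -1.1500i → escape time 3
(row=4, col=1): c = -0.9025 + -1.1500i → escape time 3
(row=4, col=2): c = -0.5650 + -1.1500i → escape time 3
(row=4, col=3): c = -0.2275 + -1.1500i → escape time 4
(row=4, col=4): c = 0.1100 + -1.1500i → escape time 3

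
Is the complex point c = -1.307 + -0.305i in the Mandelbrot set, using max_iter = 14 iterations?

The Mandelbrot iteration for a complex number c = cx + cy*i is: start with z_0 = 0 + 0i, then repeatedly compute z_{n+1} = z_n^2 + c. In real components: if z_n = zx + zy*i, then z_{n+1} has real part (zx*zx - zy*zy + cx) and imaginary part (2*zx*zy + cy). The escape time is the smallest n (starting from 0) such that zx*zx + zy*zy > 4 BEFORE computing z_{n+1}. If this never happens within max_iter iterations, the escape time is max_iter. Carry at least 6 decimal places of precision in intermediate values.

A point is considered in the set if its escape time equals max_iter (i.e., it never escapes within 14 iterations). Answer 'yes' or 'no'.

z_0 = 0 + 0i, c = -1.3070 + -0.3050i
Iter 1: z = -1.3070 + -0.3050i, |z|^2 = 1.8013
Iter 2: z = 0.3082 + 0.4923i, |z|^2 = 0.3373
Iter 3: z = -1.4543 + -0.0015i, |z|^2 = 2.1151
Iter 4: z = 0.8081 + -0.3005i, |z|^2 = 0.7433
Iter 5: z = -0.7443 + -0.7907i, |z|^2 = 1.1792
Iter 6: z = -1.3781 + 0.8721i, |z|^2 = 2.6597
Iter 7: z = -0.1683 + -2.7086i, |z|^2 = 7.3650
Escaped at iteration 7

Answer: no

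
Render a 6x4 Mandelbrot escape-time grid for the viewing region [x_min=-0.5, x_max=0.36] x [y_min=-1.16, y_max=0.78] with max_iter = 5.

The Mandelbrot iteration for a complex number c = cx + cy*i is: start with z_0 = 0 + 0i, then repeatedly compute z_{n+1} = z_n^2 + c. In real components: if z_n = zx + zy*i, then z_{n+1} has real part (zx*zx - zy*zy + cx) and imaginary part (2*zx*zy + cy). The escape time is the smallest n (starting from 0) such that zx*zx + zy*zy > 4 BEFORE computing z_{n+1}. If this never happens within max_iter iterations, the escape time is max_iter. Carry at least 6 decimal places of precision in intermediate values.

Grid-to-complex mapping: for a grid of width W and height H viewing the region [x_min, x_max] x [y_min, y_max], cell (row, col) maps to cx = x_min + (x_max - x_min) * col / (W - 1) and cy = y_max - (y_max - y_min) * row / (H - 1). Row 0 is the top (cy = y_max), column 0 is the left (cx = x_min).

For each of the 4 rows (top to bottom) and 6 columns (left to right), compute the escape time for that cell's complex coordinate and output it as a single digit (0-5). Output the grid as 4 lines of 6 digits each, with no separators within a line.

(row=0, col=0): c = -0.5000 + 0.7800i → escape time 5
(row=0, col=1): c = -0.3280 + 0.7800i → escape time 5
(row=0, col=2): c = -0.1560 + 0.7800i → escape time 5
(row=0, col=3): c = 0.0160 + 0.7800i → escape time 5
(row=0, col=4): c = 0.1880 + 0.7800i → escape time 5
(row=0, col=5): c = 0.3600 + 0.7800i → escape time 4
(row=1, col=0): c = -0.5000 + 0.1333i → escape time 5
(row=1, col=1): c = -0.3280 + 0.1333i → escape time 5
(row=1, col=2): c = -0.1560 + 0.1333i → escape time 5
(row=1, col=3): c = 0.0160 + 0.1333i → escape time 5
(row=1, col=4): c = 0.1880 + 0.1333i → escape time 5
(row=1, col=5): c = 0.3600 + 0.1333i → escape time 5
(row=2, col=0): c = -0.5000 + -0.5133i → escape time 5
(row=2, col=1): c = -0.3280 + -0.5133i → escape time 5
(row=2, col=2): c = -0.1560 + -0.5133i → escape time 5
(row=2, col=3): c = 0.0160 + -0.5133i → escape time 5
(row=2, col=4): c = 0.1880 + -0.5133i → escape time 5
(row=2, col=5): c = 0.3600 + -0.5133i → escape time 5
(row=3, col=0): c = -0.5000 + -1.1600i → escape time 3
(row=3, col=1): c = -0.3280 + -1.1600i → escape time 4
(row=3, col=2): c = -0.1560 + -1.1600i → escape time 4
(row=3, col=3): c = 0.0160 + -1.1600i → escape time 3
(row=3, col=4): c = 0.1880 + -1.1600i → escape time 3
(row=3, col=5): c = 0.3600 + -1.1600i → escape time 2

Answer: 555554
555555
555555
344332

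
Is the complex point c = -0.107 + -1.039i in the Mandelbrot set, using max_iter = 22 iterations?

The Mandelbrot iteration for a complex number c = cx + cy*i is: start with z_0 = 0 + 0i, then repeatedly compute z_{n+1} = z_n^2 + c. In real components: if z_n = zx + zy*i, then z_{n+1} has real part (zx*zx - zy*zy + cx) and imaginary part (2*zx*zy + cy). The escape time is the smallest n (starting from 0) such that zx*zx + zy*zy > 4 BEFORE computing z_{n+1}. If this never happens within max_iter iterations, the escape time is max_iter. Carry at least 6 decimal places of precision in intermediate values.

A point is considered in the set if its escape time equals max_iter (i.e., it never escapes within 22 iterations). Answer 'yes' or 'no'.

Answer: no

Derivation:
z_0 = 0 + 0i, c = -0.1070 + -1.0390i
Iter 1: z = -0.1070 + -1.0390i, |z|^2 = 1.0910
Iter 2: z = -1.1751 + -0.8167i, |z|^2 = 2.0477
Iter 3: z = 0.6069 + 0.8803i, |z|^2 = 1.1431
Iter 4: z = -0.5136 + 0.0294i, |z|^2 = 0.2646
Iter 5: z = 0.1559 + -1.0692i, |z|^2 = 1.1675
Iter 6: z = -1.2259 + -1.3723i, |z|^2 = 3.3861
Iter 7: z = -0.4875 + 2.3256i, |z|^2 = 5.6462
Escaped at iteration 7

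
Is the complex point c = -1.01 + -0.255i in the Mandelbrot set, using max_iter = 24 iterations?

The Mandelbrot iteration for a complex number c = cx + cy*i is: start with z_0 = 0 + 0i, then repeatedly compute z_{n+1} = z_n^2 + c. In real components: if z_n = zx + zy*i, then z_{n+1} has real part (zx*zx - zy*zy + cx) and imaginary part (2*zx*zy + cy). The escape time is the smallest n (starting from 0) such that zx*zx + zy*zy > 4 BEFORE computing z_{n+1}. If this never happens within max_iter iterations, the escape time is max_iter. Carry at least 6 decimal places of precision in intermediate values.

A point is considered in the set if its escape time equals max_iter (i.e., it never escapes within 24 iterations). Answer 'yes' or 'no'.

Answer: yes

Derivation:
z_0 = 0 + 0i, c = -1.0100 + -0.2550i
Iter 1: z = -1.0100 + -0.2550i, |z|^2 = 1.0851
Iter 2: z = -0.0549 + 0.2601i, |z|^2 = 0.0707
Iter 3: z = -1.0746 + -0.2836i, |z|^2 = 1.2353
Iter 4: z = 0.0644 + 0.3545i, |z|^2 = 0.1298
Iter 5: z = -1.1315 + -0.2093i, |z|^2 = 1.3241
Iter 6: z = 0.2265 + 0.2187i, |z|^2 = 0.0991
Iter 7: z = -1.0065 + -0.1559i, |z|^2 = 1.0374
Iter 8: z = -0.0212 + 0.0589i, |z|^2 = 0.0039
Iter 9: z = -1.0130 + -0.2575i, |z|^2 = 1.0925
Iter 10: z = -0.0501 + 0.2667i, |z|^2 = 0.0736
Iter 11: z = -1.0786 + -0.2817i, |z|^2 = 1.2428
Iter 12: z = 0.0741 + 0.3527i, |z|^2 = 0.1299
Iter 13: z = -1.1289 + -0.2028i, |z|^2 = 1.3156
Iter 14: z = 0.2234 + 0.2028i, |z|^2 = 0.0910
Iter 15: z = -1.0012 + -0.1644i, |z|^2 = 1.0295
Iter 16: z = -0.0346 + 0.0742i, |z|^2 = 0.0067
Iter 17: z = -1.0143 + -0.2601i, |z|^2 = 1.0965
Iter 18: z = -0.0488 + 0.2727i, |z|^2 = 0.0768
Iter 19: z = -1.0820 + -0.2816i, |z|^2 = 1.2500
Iter 20: z = 0.0814 + 0.3545i, |z|^2 = 0.1323
Iter 21: z = -1.1290 + -0.1973i, |z|^2 = 1.3136
Iter 22: z = 0.2258 + 0.1906i, |z|^2 = 0.0873
Iter 23: z = -0.9953 + -0.1690i, |z|^2 = 1.0193
Did not escape in 24 iterations → in set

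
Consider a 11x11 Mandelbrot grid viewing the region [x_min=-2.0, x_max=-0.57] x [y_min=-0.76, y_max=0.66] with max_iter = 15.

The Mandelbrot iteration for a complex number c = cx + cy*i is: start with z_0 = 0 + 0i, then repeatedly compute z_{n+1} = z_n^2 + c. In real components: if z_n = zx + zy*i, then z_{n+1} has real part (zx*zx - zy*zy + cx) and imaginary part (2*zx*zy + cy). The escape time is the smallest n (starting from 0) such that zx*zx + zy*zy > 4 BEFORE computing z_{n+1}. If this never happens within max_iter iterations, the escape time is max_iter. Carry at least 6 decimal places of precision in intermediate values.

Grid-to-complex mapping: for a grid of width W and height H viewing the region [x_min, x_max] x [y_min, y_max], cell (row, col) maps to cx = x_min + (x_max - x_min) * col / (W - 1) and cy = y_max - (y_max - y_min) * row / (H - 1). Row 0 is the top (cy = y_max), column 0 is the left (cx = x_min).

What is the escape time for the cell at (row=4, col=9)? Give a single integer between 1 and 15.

z_0 = 0 + 0i, c = -0.7130 + 0.0920i
Iter 1: z = -0.7130 + 0.0920i, |z|^2 = 0.5168
Iter 2: z = -0.2131 + -0.0392i, |z|^2 = 0.0469
Iter 3: z = -0.6691 + 0.1087i, |z|^2 = 0.4595
Iter 4: z = -0.2771 + -0.0535i, |z|^2 = 0.0796
Iter 5: z = -0.6391 + 0.1216i, |z|^2 = 0.4232
Iter 6: z = -0.3194 + -0.0635i, |z|^2 = 0.1060
Iter 7: z = -0.6150 + 0.1325i, |z|^2 = 0.3958
Iter 8: z = -0.3523 + -0.0710i, |z|^2 = 0.1292
Iter 9: z = -0.5939 + 0.1420i, |z|^2 = 0.3729
Iter 10: z = -0.3804 + -0.0767i, |z|^2 = 0.1506
Iter 11: z = -0.5742 + 0.1504i, |z|^2 = 0.3523
Iter 12: z = -0.4060 + -0.0807i, |z|^2 = 0.1713
Iter 13: z = -0.5547 + 0.1575i, |z|^2 = 0.3325
Iter 14: z = -0.4301 + -0.0827i, |z|^2 = 0.1918

Answer: 15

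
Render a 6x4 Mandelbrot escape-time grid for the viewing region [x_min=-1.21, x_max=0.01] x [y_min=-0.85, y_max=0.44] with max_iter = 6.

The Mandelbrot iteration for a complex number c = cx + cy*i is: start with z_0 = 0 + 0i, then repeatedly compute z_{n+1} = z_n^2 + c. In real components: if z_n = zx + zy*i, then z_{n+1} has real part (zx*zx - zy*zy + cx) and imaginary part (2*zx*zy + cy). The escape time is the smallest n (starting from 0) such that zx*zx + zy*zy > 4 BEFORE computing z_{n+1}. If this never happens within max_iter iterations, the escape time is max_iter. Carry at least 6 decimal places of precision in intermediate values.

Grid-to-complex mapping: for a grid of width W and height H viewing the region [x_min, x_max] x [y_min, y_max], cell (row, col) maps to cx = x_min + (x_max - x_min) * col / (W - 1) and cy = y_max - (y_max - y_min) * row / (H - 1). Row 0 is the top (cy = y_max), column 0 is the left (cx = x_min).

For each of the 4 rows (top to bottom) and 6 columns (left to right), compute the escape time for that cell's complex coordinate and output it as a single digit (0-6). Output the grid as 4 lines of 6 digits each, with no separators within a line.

(row=0, col=0): c = -1.2100 + 0.4400i → escape time 6
(row=0, col=1): c = -0.9660 + 0.4400i → escape time 6
(row=0, col=2): c = -0.7220 + 0.4400i → escape time 6
(row=0, col=3): c = -0.4780 + 0.4400i → escape time 6
(row=0, col=4): c = -0.2340 + 0.4400i → escape time 6
(row=0, col=5): c = 0.0100 + 0.4400i → escape time 6
(row=1, col=0): c = -1.2100 + 0.0100i → escape time 6
(row=1, col=1): c = -0.9660 + 0.0100i → escape time 6
(row=1, col=2): c = -0.7220 + 0.0100i → escape time 6
(row=1, col=3): c = -0.4780 + 0.0100i → escape time 6
(row=1, col=4): c = -0.2340 + 0.0100i → escape time 6
(row=1, col=5): c = 0.0100 + 0.0100i → escape time 6
(row=2, col=0): c = -1.2100 + -0.4200i → escape time 6
(row=2, col=1): c = -0.9660 + -0.4200i → escape time 6
(row=2, col=2): c = -0.7220 + -0.4200i → escape time 6
(row=2, col=3): c = -0.4780 + -0.4200i → escape time 6
(row=2, col=4): c = -0.2340 + -0.4200i → escape time 6
(row=2, col=5): c = 0.0100 + -0.4200i → escape time 6
(row=3, col=0): c = -1.2100 + -0.8500i → escape time 3
(row=3, col=1): c = -0.9660 + -0.8500i → escape time 3
(row=3, col=2): c = -0.7220 + -0.8500i → escape time 4
(row=3, col=3): c = -0.4780 + -0.8500i → escape time 5
(row=3, col=4): c = -0.2340 + -0.8500i → escape time 6
(row=3, col=5): c = 0.0100 + -0.8500i → escape time 6

Answer: 666666
666666
666666
334566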